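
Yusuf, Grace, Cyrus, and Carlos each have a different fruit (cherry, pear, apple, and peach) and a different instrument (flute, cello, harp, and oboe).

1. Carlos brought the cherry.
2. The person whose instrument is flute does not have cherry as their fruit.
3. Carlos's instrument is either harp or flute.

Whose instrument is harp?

Carlos

With clues 1–3, Cyrus, Grace, and Yusuf are impossible for the one with instrument harp.
That leaves Carlos.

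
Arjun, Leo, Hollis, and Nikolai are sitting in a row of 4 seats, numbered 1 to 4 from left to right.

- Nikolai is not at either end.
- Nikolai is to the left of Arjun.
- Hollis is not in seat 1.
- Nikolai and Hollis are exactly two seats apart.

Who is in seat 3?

With clues 1–3, Leo is ruled out for seat 3.
With clues 1–4, Hollis and Nikolai are ruled out for seat 3.
So seat 3 is Arjun.

Arjun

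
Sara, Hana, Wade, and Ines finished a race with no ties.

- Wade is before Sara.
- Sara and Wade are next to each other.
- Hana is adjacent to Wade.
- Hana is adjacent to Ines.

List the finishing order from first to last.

Ines, Hana, Wade, Sara

From clue 1: Sara is in {2,3,4}.
From clues 1–3: Sara is in {3,4}.
From clues 1–4: Ines → place 1, Hana → place 2, Wade → place 3, Sara → place 4.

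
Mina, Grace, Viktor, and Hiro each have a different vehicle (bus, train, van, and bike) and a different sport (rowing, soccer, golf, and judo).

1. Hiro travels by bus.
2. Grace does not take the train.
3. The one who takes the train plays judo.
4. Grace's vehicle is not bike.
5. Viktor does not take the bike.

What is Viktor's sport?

With clues 1–5, golf, rowing, and soccer are impossible for Viktor's sport.
That leaves judo.

judo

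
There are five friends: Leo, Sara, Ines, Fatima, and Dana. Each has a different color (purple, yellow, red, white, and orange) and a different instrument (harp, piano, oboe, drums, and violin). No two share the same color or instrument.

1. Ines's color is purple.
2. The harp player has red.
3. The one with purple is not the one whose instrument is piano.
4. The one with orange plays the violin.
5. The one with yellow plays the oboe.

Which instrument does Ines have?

With clues 1–2, harp is impossible for Ines's instrument.
With clues 1–3, piano is impossible for Ines's instrument.
With clues 1–4, violin is impossible for Ines's instrument.
With clues 1–5, oboe is impossible for Ines's instrument.
That leaves drums.

drums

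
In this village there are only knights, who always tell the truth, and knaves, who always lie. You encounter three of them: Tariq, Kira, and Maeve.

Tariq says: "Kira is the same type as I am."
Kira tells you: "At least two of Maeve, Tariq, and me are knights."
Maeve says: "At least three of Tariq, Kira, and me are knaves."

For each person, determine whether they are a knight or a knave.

Tariq: knight, Kira: knight, Maeve: knave

Consider Tariq. Suppose Tariq is a knave.
Then no assignment of the remaining roles makes every statement match its speaker's type — contradiction.
So Tariq is a knight.
With that fixed, Maeve's statement is false, so Maeve is a knave.
Consider Kira. Suppose Kira is a knave.
Then Tariq's statement comes out false, contradicting Tariq being a knight.
So Kira is a knight.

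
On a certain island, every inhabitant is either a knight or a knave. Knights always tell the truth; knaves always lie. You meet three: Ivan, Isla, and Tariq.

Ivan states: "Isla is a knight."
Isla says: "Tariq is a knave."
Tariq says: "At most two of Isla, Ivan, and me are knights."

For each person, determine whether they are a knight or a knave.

Consider Ivan. Suppose Ivan is a knight.
Then no assignment of the remaining roles makes every statement match its speaker's type — contradiction.
So Ivan is a knave.
With that fixed, Tariq's statement is true, so Tariq is a knight.
With that fixed, Isla's statement is false, so Isla is a knave.

Ivan: knave, Isla: knave, Tariq: knight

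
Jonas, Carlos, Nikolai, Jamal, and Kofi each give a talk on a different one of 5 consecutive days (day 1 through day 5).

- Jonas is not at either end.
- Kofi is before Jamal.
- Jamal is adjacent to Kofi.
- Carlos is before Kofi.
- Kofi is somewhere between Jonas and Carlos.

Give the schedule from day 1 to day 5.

From clue 1: Jonas is in {2,3,4}.
From clues 1–5: Carlos → day 1, Kofi → day 2, Jamal → day 3, Jonas → day 4, Nikolai → day 5.

Carlos, Kofi, Jamal, Jonas, Nikolai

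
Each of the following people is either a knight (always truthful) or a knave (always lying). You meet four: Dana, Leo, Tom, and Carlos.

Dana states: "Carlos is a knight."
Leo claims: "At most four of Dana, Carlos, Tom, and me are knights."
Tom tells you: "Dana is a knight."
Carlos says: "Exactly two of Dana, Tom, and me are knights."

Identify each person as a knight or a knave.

Dana: knave, Leo: knight, Tom: knave, Carlos: knave

Regardless of anyone's role, Leo's statement is true, so Leo is a knight.
Consider Dana. Suppose Dana is a knight.
Then no assignment of the remaining roles makes every statement match its speaker's type — contradiction.
So Dana is a knave.
With that fixed, Tom's statement is false, so Tom is a knave.
With that fixed, Carlos's statement is false, so Carlos is a knave.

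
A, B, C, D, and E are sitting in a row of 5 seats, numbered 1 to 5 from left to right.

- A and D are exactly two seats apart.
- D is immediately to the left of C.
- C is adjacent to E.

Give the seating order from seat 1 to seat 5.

A, B, D, C, E

From clues 1–2: C is in {2,3,4,5}.
From clues 1–3: A → seat 1, B → seat 2, D → seat 3, C → seat 4, E → seat 5.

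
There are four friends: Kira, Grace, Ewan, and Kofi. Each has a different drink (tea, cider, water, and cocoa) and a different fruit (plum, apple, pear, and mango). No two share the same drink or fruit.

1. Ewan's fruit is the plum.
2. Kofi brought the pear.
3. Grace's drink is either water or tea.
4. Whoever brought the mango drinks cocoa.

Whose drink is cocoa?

Kira

With clues 1–3, Grace is impossible for the one with drink cocoa.
With clues 1–4, Ewan and Kofi are impossible for the one with drink cocoa.
That leaves Kira.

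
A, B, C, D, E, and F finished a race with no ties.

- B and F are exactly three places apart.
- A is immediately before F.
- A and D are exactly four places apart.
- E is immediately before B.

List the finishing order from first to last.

D, E, B, C, A, F

From clues 1–2: A is in {1,2,3,4,5}.
From clues 1–3: D → place 1, B → place 3, A → place 5, F → place 6.
From clues 1–4: E → place 2, C → place 4.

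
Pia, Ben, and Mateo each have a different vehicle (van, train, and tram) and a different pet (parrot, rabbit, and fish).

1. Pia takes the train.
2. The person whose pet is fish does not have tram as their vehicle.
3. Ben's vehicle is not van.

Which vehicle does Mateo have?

Clue 1 rules out train for Mateo's vehicle.
With clues 1–3, tram is impossible for Mateo's vehicle.
That leaves van.

van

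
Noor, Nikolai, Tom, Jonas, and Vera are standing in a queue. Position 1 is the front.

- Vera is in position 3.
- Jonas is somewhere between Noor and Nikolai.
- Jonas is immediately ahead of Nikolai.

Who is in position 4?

With clue 1, Vera is ruled out for position 4.
With clues 1–3, Nikolai, Noor, and Tom are ruled out for position 4.
So position 4 is Jonas.

Jonas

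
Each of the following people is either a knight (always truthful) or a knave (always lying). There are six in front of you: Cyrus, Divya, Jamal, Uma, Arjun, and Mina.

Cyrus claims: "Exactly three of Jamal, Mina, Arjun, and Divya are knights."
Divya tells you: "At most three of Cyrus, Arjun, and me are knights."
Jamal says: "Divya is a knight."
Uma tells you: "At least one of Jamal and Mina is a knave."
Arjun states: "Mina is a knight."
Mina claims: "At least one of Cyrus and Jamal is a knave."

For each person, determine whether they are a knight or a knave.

Cyrus: knave, Divya: knight, Jamal: knight, Uma: knave, Arjun: knight, Mina: knight

Regardless of anyone's role, Divya's statement is true, so Divya is a knight.
With that fixed, Jamal's statement is true, so Jamal is a knight.
Consider Cyrus. Suppose Cyrus is a knight.
Then no assignment of the remaining roles makes every statement match its speaker's type — contradiction.
So Cyrus is a knave.
With that fixed, Mina's statement is true, so Mina is a knight.
With that fixed, Uma's statement is false, so Uma is a knave.
With that fixed, Arjun's statement is true, so Arjun is a knight.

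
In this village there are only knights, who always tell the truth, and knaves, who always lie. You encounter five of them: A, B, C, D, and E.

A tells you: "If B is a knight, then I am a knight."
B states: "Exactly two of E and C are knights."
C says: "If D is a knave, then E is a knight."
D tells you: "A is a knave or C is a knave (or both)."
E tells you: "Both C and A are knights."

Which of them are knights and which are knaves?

A: knight, B: knight, C: knight, D: knave, E: knight

Consider A. Suppose A is a knave.
Then no assignment of the remaining roles makes every statement match its speaker's type — contradiction.
So A is a knight.
Consider B. Suppose B is a knave.
Then no assignment of the remaining roles makes every statement match its speaker's type — contradiction.
So B is a knight.
Consider C. Suppose C is a knave.
Then B's statement comes out false, contradicting B being a knight.
So C is a knight.
With that fixed, D's statement is false, so D is a knave.
With that fixed, E's statement is true, so E is a knight.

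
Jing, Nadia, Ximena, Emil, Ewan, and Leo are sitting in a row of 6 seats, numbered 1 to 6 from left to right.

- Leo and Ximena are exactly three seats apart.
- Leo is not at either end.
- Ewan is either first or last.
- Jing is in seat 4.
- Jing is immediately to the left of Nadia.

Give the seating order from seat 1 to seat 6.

Ewan, Emil, Leo, Jing, Nadia, Ximena

From clues 1–2: Ximena is in {1,2,5,6}.
From clues 1–3: Ewan is in {1,6}.
From clues 1–4: Jing → seat 4.
From clues 1–5: Ewan → seat 1, Emil → seat 2, Leo → seat 3, Nadia → seat 5, Ximena → seat 6.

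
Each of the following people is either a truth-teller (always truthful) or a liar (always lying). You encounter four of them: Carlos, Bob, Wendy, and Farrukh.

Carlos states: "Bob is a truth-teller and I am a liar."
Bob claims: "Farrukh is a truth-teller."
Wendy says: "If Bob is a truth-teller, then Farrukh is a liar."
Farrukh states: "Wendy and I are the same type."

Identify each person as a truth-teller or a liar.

Carlos: liar, Bob: liar, Wendy: truth-teller, Farrukh: liar

Consider Carlos. Suppose Carlos is a truth-teller.
Then Carlos's own statement would have to be true, but it can't be — contradiction.
So Carlos is a liar.
Consider Bob. Suppose Bob is a truth-teller.
Then Carlos's statement comes out true, contradicting Carlos being a liar.
So Bob is a liar.
With that fixed, Wendy's statement is true, so Wendy is a truth-teller.
Consider Farrukh. Suppose Farrukh is a truth-teller.
Then Bob's statement comes out true, contradicting Bob being a liar.
So Farrukh is a liar.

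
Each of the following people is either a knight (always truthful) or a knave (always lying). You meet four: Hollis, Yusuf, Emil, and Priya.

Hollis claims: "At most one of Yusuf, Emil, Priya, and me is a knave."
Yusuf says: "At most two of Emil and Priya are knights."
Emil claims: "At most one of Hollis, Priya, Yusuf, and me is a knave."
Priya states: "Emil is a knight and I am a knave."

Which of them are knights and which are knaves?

Regardless of anyone's role, Yusuf's statement is true, so Yusuf is a knight.
Consider Hollis. Suppose Hollis is a knight.
Then no assignment of the remaining roles makes every statement match its speaker's type — contradiction.
So Hollis is a knave.
Consider Emil. Suppose Emil is a knight.
Then whichever role Priya has, Priya's statement has the wrong truth value — contradiction.
So Emil is a knave.
With that fixed, Priya's statement is false, so Priya is a knave.

Hollis: knave, Yusuf: knight, Emil: knave, Priya: knave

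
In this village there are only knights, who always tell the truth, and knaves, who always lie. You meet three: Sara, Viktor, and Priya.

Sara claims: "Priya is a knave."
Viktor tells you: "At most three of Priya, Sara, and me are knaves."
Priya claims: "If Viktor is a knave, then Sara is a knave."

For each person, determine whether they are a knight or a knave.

Regardless of anyone's role, Viktor's statement is true, so Viktor is a knight.
With that fixed, Priya's statement is true, so Priya is a knight.
With that fixed, Sara's statement is false, so Sara is a knave.

Sara: knave, Viktor: knight, Priya: knight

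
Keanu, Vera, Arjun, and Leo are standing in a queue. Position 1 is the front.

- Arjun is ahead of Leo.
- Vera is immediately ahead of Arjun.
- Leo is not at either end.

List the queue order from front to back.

Vera, Arjun, Leo, Keanu

From clue 1: Arjun is in {1,2,3}.
From clues 1–2: Vera is in {1,2}.
From clues 1–3: Vera → position 1, Arjun → position 2, Leo → position 3, Keanu → position 4.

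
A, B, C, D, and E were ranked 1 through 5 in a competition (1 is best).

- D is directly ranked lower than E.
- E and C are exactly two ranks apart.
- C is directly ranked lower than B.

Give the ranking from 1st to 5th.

From clue 1: D is in {2,3,4,5}.
From clues 1–3: B → rank 1, C → rank 2, A → rank 3, E → rank 4, D → rank 5.

B, C, A, E, D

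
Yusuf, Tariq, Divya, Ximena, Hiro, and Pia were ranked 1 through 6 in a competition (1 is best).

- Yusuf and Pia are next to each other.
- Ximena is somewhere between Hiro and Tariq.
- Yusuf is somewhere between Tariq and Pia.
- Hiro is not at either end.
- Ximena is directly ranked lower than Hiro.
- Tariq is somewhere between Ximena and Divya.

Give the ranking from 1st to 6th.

From clues 1–2: Ximena is in {2,3,4,5}.
From clues 1–3: Yusuf is in {2,3,4,5}.
From clues 1–5: Yusuf is in {2,3,5}.
From clues 1–6: Pia → rank 1, Yusuf → rank 2, Hiro → rank 3, Ximena → rank 4, Tariq → rank 5, Divya → rank 6.

Pia, Yusuf, Hiro, Ximena, Tariq, Divya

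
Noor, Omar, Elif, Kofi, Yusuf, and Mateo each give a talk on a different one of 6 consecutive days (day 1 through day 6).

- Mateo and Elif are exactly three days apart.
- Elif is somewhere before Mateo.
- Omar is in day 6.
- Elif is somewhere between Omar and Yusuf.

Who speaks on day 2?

With clues 1–2, Mateo is ruled out for day 2.
With clues 1–3, Omar is ruled out for day 2.
With clues 1–4, Kofi, Noor, and Yusuf are ruled out for day 2.
So day 2 is Elif.

Elif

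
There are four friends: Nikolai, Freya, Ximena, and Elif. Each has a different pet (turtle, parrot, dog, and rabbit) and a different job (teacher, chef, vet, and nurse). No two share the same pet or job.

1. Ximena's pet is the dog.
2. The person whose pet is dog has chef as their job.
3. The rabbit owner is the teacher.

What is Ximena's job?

With clues 1–2, nurse, teacher, and vet are impossible for Ximena's job.
That leaves chef.

chef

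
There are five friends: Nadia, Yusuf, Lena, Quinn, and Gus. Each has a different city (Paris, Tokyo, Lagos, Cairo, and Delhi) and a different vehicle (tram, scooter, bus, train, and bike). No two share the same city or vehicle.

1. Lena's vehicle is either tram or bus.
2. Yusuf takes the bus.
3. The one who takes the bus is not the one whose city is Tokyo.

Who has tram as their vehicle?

Lena

With clues 1–2, Gus, Nadia, Quinn, and Yusuf are impossible for the one with vehicle tram.
That leaves Lena.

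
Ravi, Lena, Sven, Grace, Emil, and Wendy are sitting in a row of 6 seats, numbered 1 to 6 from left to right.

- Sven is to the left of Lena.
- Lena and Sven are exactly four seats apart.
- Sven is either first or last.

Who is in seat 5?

Lena

With clues 1–2, Sven is ruled out for seat 5.
With clues 1–3, Emil, Grace, Ravi, and Wendy are ruled out for seat 5.
So seat 5 is Lena.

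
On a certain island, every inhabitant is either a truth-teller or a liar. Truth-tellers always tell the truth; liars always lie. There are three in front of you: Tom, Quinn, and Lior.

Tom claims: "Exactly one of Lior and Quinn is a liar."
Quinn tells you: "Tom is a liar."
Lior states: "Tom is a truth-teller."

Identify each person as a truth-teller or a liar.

Consider Tom. Suppose Tom is a liar.
Then no assignment of the remaining roles makes every statement match its speaker's type — contradiction.
So Tom is a truth-teller.
With that fixed, Quinn's statement is false, so Quinn is a liar.
With that fixed, Lior's statement is true, so Lior is a truth-teller.

Tom: truth-teller, Quinn: liar, Lior: truth-teller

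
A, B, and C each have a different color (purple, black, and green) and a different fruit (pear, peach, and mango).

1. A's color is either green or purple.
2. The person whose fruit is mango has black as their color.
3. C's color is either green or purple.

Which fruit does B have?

With clues 1–3, peach and pear are impossible for B's fruit.
That leaves mango.

mango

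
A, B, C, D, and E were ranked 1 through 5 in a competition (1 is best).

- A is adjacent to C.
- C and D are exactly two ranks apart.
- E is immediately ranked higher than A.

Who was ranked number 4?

B

With clues 1–3, A, C, D, and E are ruled out for rank 4.
So rank 4 is B.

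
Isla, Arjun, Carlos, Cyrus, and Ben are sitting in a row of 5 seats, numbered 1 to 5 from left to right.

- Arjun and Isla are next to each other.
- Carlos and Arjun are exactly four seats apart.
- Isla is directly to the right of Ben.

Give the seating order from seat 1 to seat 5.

From clues 1–2: Isla is in {2,4}.
From clues 1–3: Carlos → seat 1, Cyrus → seat 2, Ben → seat 3, Isla → seat 4, Arjun → seat 5.

Carlos, Cyrus, Ben, Isla, Arjun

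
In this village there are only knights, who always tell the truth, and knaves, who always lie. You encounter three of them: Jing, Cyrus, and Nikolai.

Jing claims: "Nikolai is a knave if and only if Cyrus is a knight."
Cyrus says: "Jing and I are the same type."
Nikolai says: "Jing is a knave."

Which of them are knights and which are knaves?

Jing: knight, Cyrus: knight, Nikolai: knave

Consider Jing. Suppose Jing is a knave.
Then whichever role Cyrus has, Cyrus's statement has the wrong truth value — contradiction.
So Jing is a knight.
With that fixed, Nikolai's statement is false, so Nikolai is a knave.
Consider Cyrus. Suppose Cyrus is a knave.
Then Jing's statement comes out false, contradicting Jing being a knight.
So Cyrus is a knight.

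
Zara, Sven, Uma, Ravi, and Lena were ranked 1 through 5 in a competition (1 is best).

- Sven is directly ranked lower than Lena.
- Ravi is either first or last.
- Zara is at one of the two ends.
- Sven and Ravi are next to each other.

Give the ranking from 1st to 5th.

From clue 1: Sven is in {2,3,4,5}.
From clues 1–2: Ravi is in {1,5}.
From clues 1–3: Zara is in {1,5}.
From clues 1–4: Zara → rank 1, Uma → rank 2, Lena → rank 3, Sven → rank 4, Ravi → rank 5.

Zara, Uma, Lena, Sven, Ravi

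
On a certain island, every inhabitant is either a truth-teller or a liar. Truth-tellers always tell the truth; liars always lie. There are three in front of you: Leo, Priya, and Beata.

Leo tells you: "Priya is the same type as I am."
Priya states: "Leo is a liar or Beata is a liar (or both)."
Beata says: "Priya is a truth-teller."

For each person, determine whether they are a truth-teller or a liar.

Leo: liar, Priya: truth-teller, Beata: truth-teller

Consider Leo. Suppose Leo is a truth-teller.
Then no assignment of the remaining roles makes every statement match its speaker's type — contradiction.
So Leo is a liar.
With that fixed, Priya's statement is true, so Priya is a truth-teller.
With that fixed, Beata's statement is true, so Beata is a truth-teller.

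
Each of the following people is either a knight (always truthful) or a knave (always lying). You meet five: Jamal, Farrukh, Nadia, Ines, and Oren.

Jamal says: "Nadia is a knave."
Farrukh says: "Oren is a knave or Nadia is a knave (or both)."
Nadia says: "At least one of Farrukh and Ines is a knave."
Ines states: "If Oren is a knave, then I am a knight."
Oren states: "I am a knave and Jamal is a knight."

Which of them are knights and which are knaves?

Consider Jamal. Suppose Jamal is a knight.
Then whichever role Oren has, Oren's statement has the wrong truth value — contradiction.
So Jamal is a knave.
With that fixed, Oren's statement is false, so Oren is a knave.
With that fixed, Farrukh's statement is true, so Farrukh is a knight.
Consider Nadia. Suppose Nadia is a knave.
Then Jamal's statement comes out true, contradicting Jamal being a knave.
So Nadia is a knight.
Consider Ines. Suppose Ines is a knight.
Then Nadia's statement comes out false, contradicting Nadia being a knight.
So Ines is a knave.

Jamal: knave, Farrukh: knight, Nadia: knight, Ines: knave, Oren: knave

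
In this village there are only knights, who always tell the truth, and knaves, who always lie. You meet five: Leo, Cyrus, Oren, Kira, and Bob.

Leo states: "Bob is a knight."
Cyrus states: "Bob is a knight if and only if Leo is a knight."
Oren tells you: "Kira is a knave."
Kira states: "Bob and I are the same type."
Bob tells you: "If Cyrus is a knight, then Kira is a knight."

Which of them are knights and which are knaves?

Consider Leo. Suppose Leo is a knave.
Then no assignment of the remaining roles makes every statement match its speaker's type — contradiction.
So Leo is a knight.
Consider Cyrus. Suppose Cyrus is a knave.
Then no assignment of the remaining roles makes every statement match its speaker's type — contradiction.
So Cyrus is a knight.
Consider Oren. Suppose Oren is a knight.
Then no assignment of the remaining roles makes every statement match its speaker's type — contradiction.
So Oren is a knave.
Consider Kira. Suppose Kira is a knave.
Then Oren's statement comes out true, contradicting Oren being a knave.
So Kira is a knight.
With that fixed, Bob's statement is true, so Bob is a knight.

Leo: knight, Cyrus: knight, Oren: knave, Kira: knight, Bob: knight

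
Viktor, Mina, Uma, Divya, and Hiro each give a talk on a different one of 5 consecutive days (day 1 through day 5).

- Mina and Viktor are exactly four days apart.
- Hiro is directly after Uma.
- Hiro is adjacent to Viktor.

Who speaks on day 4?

Hiro

With clue 1, Mina and Viktor are ruled out for day 4.
With clues 1–2, Uma is ruled out for day 4.
With clues 1–3, Divya is ruled out for day 4.
So day 4 is Hiro.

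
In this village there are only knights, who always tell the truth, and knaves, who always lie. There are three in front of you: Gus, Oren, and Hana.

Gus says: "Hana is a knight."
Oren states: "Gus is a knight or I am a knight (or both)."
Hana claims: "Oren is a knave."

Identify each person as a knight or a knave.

Consider Gus. Suppose Gus is a knight.
Then no assignment of the remaining roles makes every statement match its speaker's type — contradiction.
So Gus is a knave.
Consider Oren. Suppose Oren is a knave.
Then no assignment of the remaining roles makes every statement match its speaker's type — contradiction.
So Oren is a knight.
With that fixed, Hana's statement is false, so Hana is a knave.

Gus: knave, Oren: knight, Hana: knave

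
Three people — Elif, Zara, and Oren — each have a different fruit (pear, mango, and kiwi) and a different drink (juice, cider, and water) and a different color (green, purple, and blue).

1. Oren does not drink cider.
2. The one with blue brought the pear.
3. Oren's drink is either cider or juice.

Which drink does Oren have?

juice

Clue 1 rules out cider for Oren's drink.
With clues 1–3, water is impossible for Oren's drink.
That leaves juice.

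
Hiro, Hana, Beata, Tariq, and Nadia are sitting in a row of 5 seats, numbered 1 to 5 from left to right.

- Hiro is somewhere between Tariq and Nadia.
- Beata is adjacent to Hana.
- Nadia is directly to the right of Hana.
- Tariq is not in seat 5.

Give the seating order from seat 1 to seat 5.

From clue 1: Hiro is in {2,3,4}.
From clues 1–2: Hiro is in {2,4}.
From clues 1–4: Tariq → seat 1, Hiro → seat 2, Beata → seat 3, Hana → seat 4, Nadia → seat 5.

Tariq, Hiro, Beata, Hana, Nadia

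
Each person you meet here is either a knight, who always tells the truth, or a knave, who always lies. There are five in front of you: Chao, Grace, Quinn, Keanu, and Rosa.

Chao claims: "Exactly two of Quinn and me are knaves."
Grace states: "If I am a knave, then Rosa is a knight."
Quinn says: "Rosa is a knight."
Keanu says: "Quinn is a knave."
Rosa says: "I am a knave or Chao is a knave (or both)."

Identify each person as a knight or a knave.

Chao: knave, Grace: knight, Quinn: knight, Keanu: knave, Rosa: knight

Consider Chao. Suppose Chao is a knight.
Then Chao's own statement would have to be true, but it can't be — contradiction.
So Chao is a knave.
With that fixed, Rosa's statement is true, so Rosa is a knight.
With that fixed, Grace's statement is true, so Grace is a knight.
With that fixed, Quinn's statement is true, so Quinn is a knight.
With that fixed, Keanu's statement is false, so Keanu is a knave.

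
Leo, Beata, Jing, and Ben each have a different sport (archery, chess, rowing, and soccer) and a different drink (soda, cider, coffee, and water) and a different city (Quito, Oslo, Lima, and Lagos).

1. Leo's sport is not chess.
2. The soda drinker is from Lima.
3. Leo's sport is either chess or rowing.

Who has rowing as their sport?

With clues 1–3, Beata, Ben, and Jing are impossible for the one with sport rowing.
That leaves Leo.

Leo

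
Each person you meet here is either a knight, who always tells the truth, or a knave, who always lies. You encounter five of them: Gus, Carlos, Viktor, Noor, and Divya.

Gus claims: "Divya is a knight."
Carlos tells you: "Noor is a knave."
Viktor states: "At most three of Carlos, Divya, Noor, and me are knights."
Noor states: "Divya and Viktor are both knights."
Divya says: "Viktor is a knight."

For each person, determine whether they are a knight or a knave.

Gus: knight, Carlos: knave, Viktor: knight, Noor: knight, Divya: knight

Consider Gus. Suppose Gus is a knave.
Then no assignment of the remaining roles makes every statement match its speaker's type — contradiction.
So Gus is a knight.
Consider Carlos. Suppose Carlos is a knight.
Then no assignment of the remaining roles makes every statement match its speaker's type — contradiction.
So Carlos is a knave.
With that fixed, Viktor's statement is true, so Viktor is a knight.
With that fixed, Divya's statement is true, so Divya is a knight.
With that fixed, Noor's statement is true, so Noor is a knight.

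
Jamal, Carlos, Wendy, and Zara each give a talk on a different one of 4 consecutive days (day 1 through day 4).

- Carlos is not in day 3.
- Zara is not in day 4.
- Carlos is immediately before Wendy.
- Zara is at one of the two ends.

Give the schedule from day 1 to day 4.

From clue 1: Carlos is in {1,2,4}.
From clues 1–3: Jamal → day 4.
From clues 1–4: Zara → day 1, Carlos → day 2, Wendy → day 3.

Zara, Carlos, Wendy, Jamal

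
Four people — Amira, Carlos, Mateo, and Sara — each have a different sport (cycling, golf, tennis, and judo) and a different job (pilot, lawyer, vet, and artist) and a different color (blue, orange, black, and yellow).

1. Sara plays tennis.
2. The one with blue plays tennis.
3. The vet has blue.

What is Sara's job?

vet

With clues 1–3, artist, lawyer, and pilot are impossible for Sara's job.
That leaves vet.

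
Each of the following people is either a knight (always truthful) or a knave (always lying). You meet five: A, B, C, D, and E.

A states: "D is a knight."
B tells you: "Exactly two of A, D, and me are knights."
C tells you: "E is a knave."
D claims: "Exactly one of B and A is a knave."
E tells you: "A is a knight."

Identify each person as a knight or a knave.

A: knave, B: knave, C: knight, D: knave, E: knave

Consider A. Suppose A is a knight.
Then no assignment of the remaining roles makes every statement match its speaker's type — contradiction.
So A is a knave.
With that fixed, E's statement is false, so E is a knave.
With that fixed, C's statement is true, so C is a knight.
Consider B. Suppose B is a knight.
Then no assignment of the remaining roles makes every statement match its speaker's type — contradiction.
So B is a knave.
With that fixed, D's statement is false, so D is a knave.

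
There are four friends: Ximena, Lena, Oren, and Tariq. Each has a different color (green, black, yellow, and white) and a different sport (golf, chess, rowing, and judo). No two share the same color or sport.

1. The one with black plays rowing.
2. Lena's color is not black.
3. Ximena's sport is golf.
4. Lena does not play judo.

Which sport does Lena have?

chess

With clues 1–2, rowing is impossible for Lena's sport.
With clues 1–3, golf is impossible for Lena's sport.
With clues 1–4, judo is impossible for Lena's sport.
That leaves chess.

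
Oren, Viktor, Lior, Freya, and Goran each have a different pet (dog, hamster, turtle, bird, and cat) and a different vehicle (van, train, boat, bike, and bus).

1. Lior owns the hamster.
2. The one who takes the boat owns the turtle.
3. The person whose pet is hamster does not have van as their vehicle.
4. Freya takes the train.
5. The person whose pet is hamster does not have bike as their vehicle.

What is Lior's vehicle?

With clues 1–2, boat is impossible for Lior's vehicle.
With clues 1–3, van is impossible for Lior's vehicle.
With clues 1–4, train is impossible for Lior's vehicle.
With clues 1–5, bike is impossible for Lior's vehicle.
That leaves bus.

bus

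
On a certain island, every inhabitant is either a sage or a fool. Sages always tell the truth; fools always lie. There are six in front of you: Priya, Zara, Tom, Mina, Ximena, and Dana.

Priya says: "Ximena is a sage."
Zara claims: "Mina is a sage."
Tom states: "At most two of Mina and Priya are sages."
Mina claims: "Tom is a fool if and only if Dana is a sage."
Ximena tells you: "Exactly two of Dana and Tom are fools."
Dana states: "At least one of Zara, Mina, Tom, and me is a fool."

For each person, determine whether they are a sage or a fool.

Priya: fool, Zara: fool, Tom: sage, Mina: fool, Ximena: fool, Dana: sage

Regardless of anyone's role, Tom's statement is true, so Tom is a sage.
With that fixed, Ximena's statement is false, so Ximena is a fool.
With that fixed, Priya's statement is false, so Priya is a fool.
Consider Zara. Suppose Zara is a sage.
Then no assignment of the remaining roles makes every statement match its speaker's type — contradiction.
So Zara is a fool.
With that fixed, Dana's statement is true, so Dana is a sage.
With that fixed, Mina's statement is false, so Mina is a fool.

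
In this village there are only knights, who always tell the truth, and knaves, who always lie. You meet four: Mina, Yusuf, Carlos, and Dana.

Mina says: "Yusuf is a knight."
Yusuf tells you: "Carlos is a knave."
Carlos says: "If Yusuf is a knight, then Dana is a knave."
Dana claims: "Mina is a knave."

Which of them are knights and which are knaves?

Mina: knave, Yusuf: knave, Carlos: knight, Dana: knight

Consider Mina. Suppose Mina is a knight.
Then no assignment of the remaining roles makes every statement match its speaker's type — contradiction.
So Mina is a knave.
With that fixed, Dana's statement is true, so Dana is a knight.
Consider Yusuf. Suppose Yusuf is a knight.
Then Mina's statement comes out true, contradicting Mina being a knave.
So Yusuf is a knave.
With that fixed, Carlos's statement is true, so Carlos is a knight.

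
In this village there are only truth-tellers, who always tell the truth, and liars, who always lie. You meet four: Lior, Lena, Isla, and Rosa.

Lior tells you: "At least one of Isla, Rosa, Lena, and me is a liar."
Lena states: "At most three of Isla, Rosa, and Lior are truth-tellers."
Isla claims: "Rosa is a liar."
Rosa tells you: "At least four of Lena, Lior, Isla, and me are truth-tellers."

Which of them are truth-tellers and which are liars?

Regardless of anyone's role, Lena's statement is true, so Lena is a truth-teller.
Consider Lior. Suppose Lior is a liar.
Then Lior's own statement would have to be false, but it can't be — contradiction.
So Lior is a truth-teller.
Consider Isla. Suppose Isla is a liar.
Then no assignment of the remaining roles makes every statement match its speaker's type — contradiction.
So Isla is a truth-teller.
Consider Rosa. Suppose Rosa is a truth-teller.
Then Lior's statement comes out false, contradicting Lior being a truth-teller.
So Rosa is a liar.

Lior: truth-teller, Lena: truth-teller, Isla: truth-teller, Rosa: liar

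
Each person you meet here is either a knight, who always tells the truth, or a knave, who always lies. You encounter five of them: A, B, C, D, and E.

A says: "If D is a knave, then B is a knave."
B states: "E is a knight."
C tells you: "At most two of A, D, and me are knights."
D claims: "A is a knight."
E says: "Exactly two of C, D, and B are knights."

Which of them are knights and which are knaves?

A: knave, B: knight, C: knight, D: knave, E: knight

Consider A. Suppose A is a knight.
Then no assignment of the remaining roles makes every statement match its speaker's type — contradiction.
So A is a knave.
With that fixed, C's statement is true, so C is a knight.
With that fixed, D's statement is false, so D is a knave.
Consider B. Suppose B is a knave.
Then A's statement comes out true, contradicting A being a knave.
So B is a knight.
With that fixed, E's statement is true, so E is a knight.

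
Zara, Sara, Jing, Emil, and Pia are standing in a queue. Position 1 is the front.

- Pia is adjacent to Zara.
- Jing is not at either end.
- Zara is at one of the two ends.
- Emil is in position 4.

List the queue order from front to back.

From clues 1–2: Jing is in {2,3,4}.
From clues 1–3: Zara is in {1,5}.
From clues 1–4: Zara → position 1, Pia → position 2, Jing → position 3, Emil → position 4, Sara → position 5.

Zara, Pia, Jing, Emil, Sara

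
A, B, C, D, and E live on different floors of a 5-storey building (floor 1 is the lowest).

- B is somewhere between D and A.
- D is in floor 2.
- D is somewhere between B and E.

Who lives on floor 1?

With clue 1, B is ruled out for floor 1.
With clues 1–2, A and D are ruled out for floor 1.
With clues 1–3, C is ruled out for floor 1.
So floor 1 is E.

E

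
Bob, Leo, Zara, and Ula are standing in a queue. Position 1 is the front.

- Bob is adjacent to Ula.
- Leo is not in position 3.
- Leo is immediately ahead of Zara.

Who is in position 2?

With clues 1–3, Bob, Leo, and Ula are ruled out for position 2.
So position 2 is Zara.

Zara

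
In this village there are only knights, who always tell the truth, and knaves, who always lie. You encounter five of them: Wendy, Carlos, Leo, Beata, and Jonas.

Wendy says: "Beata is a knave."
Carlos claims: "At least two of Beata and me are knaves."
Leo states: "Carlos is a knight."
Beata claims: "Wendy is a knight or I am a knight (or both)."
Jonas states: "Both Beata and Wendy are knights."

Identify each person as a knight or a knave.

Wendy: knave, Carlos: knave, Leo: knave, Beata: knight, Jonas: knave

Consider Wendy. Suppose Wendy is a knight.
Then no assignment of the remaining roles makes every statement match its speaker's type — contradiction.
So Wendy is a knave.
With that fixed, Jonas's statement is false, so Jonas is a knave.
Consider Carlos. Suppose Carlos is a knight.
Then Carlos's own statement would have to be true, but it can't be — contradiction.
So Carlos is a knave.
With that fixed, Leo's statement is false, so Leo is a knave.
Consider Beata. Suppose Beata is a knave.
Then Wendy's statement comes out true, contradicting Wendy being a knave.
So Beata is a knight.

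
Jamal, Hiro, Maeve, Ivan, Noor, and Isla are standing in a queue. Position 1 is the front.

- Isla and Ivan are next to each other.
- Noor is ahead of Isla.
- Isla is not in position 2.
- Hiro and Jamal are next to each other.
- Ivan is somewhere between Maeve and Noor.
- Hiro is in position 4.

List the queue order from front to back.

From clues 1–2: Noor is in {1,2,3,4}.
From clues 1–5: Maeve is in {4,6}.
From clues 1–6: Noor → position 1, Ivan → position 2, Isla → position 3, Hiro → position 4, Jamal → position 5, Maeve → position 6.

Noor, Ivan, Isla, Hiro, Jamal, Maeve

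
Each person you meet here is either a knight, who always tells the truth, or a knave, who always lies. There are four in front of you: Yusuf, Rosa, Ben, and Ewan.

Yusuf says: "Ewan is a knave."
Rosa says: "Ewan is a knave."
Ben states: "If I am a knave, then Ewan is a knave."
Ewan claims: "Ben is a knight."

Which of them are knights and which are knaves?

Consider Yusuf. Suppose Yusuf is a knight.
Then no assignment of the remaining roles makes every statement match its speaker's type — contradiction.
So Yusuf is a knave.
Consider Rosa. Suppose Rosa is a knight.
Then no assignment of the remaining roles makes every statement match its speaker's type — contradiction.
So Rosa is a knave.
Consider Ben. Suppose Ben is a knave.
Then no assignment of the remaining roles makes every statement match its speaker's type — contradiction.
So Ben is a knight.
With that fixed, Ewan's statement is true, so Ewan is a knight.

Yusuf: knave, Rosa: knave, Ben: knight, Ewan: knight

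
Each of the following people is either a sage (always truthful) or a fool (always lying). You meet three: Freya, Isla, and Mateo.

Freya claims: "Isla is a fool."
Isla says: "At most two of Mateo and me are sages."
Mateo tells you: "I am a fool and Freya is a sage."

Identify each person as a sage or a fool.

Freya: fool, Isla: sage, Mateo: fool

Regardless of anyone's role, Isla's statement is true, so Isla is a sage.
With that fixed, Freya's statement is false, so Freya is a fool.
With that fixed, Mateo's statement is false, so Mateo is a fool.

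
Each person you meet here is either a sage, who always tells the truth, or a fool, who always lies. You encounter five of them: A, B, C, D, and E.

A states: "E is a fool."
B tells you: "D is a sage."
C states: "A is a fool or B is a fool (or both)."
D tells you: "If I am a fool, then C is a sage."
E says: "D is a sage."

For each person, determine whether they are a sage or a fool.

A: fool, B: sage, C: sage, D: sage, E: sage

Consider A. Suppose A is a sage.
Then no assignment of the remaining roles makes every statement match its speaker's type — contradiction.
So A is a fool.
With that fixed, C's statement is true, so C is a sage.
With that fixed, D's statement is true, so D is a sage.
With that fixed, E's statement is true, so E is a sage.
With that fixed, B's statement is true, so B is a sage.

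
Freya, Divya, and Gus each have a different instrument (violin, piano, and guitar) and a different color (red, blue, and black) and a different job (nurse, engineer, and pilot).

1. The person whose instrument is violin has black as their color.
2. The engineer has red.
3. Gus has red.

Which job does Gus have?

With clues 1–3, nurse and pilot are impossible for Gus's job.
That leaves engineer.

engineer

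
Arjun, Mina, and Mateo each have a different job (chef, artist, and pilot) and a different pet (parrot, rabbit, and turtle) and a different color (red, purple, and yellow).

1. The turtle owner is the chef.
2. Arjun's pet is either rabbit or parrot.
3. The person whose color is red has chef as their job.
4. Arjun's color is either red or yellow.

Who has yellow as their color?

With clues 1–4, Mateo and Mina are impossible for the one with color yellow.
That leaves Arjun.

Arjun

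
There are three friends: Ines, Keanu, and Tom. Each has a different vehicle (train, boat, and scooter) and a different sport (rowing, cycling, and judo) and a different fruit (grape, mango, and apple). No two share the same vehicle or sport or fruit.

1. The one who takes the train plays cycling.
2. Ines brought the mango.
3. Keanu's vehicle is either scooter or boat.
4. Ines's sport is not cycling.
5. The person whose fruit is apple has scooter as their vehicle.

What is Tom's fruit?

grape

With clues 1–2, mango is impossible for Tom's fruit.
With clues 1–5, apple is impossible for Tom's fruit.
That leaves grape.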